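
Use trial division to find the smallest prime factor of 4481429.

67

4481429 is odd.
Digit sum 32, not divisible by 3.
Ends in 9: not divisible by 5.
7: 4481429 = 7·640204 + 1
11: 4481429 = 11·407402 + 7
13: 4481429 = 13·344725 + 4
17: 4481429 = 17·263613 + 8
19: 4481429 = 19·235864 + 13
23: 4481429 = 23·194844 + 17
29: 4481429 = 29·154532 + 1
31: 4481429 = 31·144562 + 7
37: 4481429 = 37·121119 + 26
41: 4481429 = 41·109303 + 6
43: 4481429 = 43·104219 + 12
47: 4481429 = 47·95349 + 26
53: 4481429 = 53·84555 + 14
59: 4481429 = 59·75956 + 25
61: 4481429 = 61·73466 + 3
67: 4481429 = 67·66887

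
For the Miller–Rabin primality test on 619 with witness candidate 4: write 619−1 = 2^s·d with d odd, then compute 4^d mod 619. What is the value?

619 − 1 = 618 = 2^1 · 309, so d = 309.
4^1 ≡ 4 (mod 619)
4^2 ≡ 4^2 = 16 ≡ 16 (mod 619)
4^4 ≡ 16^2 = 256 ≡ 256 (mod 619)
4^8 ≡ 256^2 = 65536 ≡ 541 (mod 619)
4^16 ≡ 541^2 = 292681 ≡ 513 (mod 619)
4^32 ≡ 513^2 = 263169 ≡ 94 (mod 619)
4^64 ≡ 94^2 = 8836 ≡ 170 (mod 619)
4^128 ≡ 170^2 = 28900 ≡ 426 (mod 619)
4^256 ≡ 426^2 = 181476 ≡ 109 (mod 619)
309 = 256 + 32 + 16 + 4 + 1 in binary powers of 2.
So 4^309 ≡ 109 · 94 · 513 · 256 · 4 ≡ 1 (mod 619).
Since 4^d ≡ 1 (mod 619), base 4 does not prove 619 composite.

1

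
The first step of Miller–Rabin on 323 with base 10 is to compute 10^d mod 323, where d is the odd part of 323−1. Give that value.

323 − 1 = 322 = 2^1 · 161, so d = 161.
10^1 ≡ 10 (mod 323)
10^2 ≡ 10^2 = 100 ≡ 100 (mod 323)
10^4 ≡ 100^2 = 10000 ≡ 310 (mod 323)
10^8 ≡ 310^2 = 96100 ≡ 169 (mod 323)
10^16 ≡ 169^2 = 28561 ≡ 137 (mod 323)
10^32 ≡ 137^2 = 18769 ≡ 35 (mod 323)
10^64 ≡ 35^2 = 1225 ≡ 256 (mod 323)
10^128 ≡ 256^2 = 65536 ≡ 290 (mod 323)
161 = 128 + 32 + 1 in binary powers of 2.
So 10^161 ≡ 290 · 35 · 10 ≡ 78 (mod 323).
Squaring chain: 78; never reaches −1, so base 10 is a Miller–Rabin witness that 323 is composite.

78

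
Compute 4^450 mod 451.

1

4^1 ≡ 4 (mod 451)
4^2 ≡ 4^2 = 16 ≡ 16 (mod 451)
4^4 ≡ 16^2 = 256 ≡ 256 (mod 451)
4^8 ≡ 256^2 = 65536 ≡ 141 (mod 451)
4^16 ≡ 141^2 = 19881 ≡ 37 (mod 451)
4^32 ≡ 37^2 = 1369 ≡ 16 (mod 451)
4^64 ≡ 16^2 = 256 ≡ 256 (mod 451)
4^128 ≡ 256^2 = 65536 ≡ 141 (mod 451)
4^256 ≡ 141^2 = 19881 ≡ 37 (mod 451)
450 = 256 + 128 + 64 + 2 in binary powers of 2.
So 4^450 ≡ 37 · 141 · 256 · 16 ≡ 1 (mod 451).
Since the result is 1, base 4 gives no evidence that 451 is composite.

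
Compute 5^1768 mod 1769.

1669

5^1 ≡ 5 (mod 1769)
5^2 ≡ 5^2 = 25 ≡ 25 (mod 1769)
5^4 ≡ 25^2 = 625 ≡ 625 (mod 1769)
5^8 ≡ 625^2 = 390625 ≡ 1445 (mod 1769)
5^16 ≡ 1445^2 = 2088025 ≡ 605 (mod 1769)
5^32 ≡ 605^2 = 366025 ≡ 1611 (mod 1769)
5^64 ≡ 1611^2 = 2595321 ≡ 198 (mod 1769)
5^128 ≡ 198^2 = 39204 ≡ 286 (mod 1769)
5^256 ≡ 286^2 = 81796 ≡ 422 (mod 1769)
5^512 ≡ 422^2 = 178084 ≡ 1184 (mod 1769)
5^1024 ≡ 1184^2 = 1401856 ≡ 808 (mod 1769)
1768 = 1024 + 512 + 128 + 64 + 32 + 8 in binary powers of 2.
So 5^1768 ≡ 808 · 1184 · 286 · 198 · 1611 · 1445 ≡ 1669 (mod 1769).
Since 1669 ≠ 1, base 5 is a Fermat witness: 1769 is composite.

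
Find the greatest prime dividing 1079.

1079 = 13 · 83
83 is prime.
So 1079 = 13 · 83; the largest prime factor is 83.

83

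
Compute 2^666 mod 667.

179

2^1 ≡ 2 (mod 667)
2^2 ≡ 2^2 = 4 ≡ 4 (mod 667)
2^4 ≡ 4^2 = 16 ≡ 16 (mod 667)
2^8 ≡ 16^2 = 256 ≡ 256 (mod 667)
2^16 ≡ 256^2 = 65536 ≡ 170 (mod 667)
2^32 ≡ 170^2 = 28900 ≡ 219 (mod 667)
2^64 ≡ 219^2 = 47961 ≡ 604 (mod 667)
2^128 ≡ 604^2 = 364816 ≡ 634 (mod 667)
2^256 ≡ 634^2 = 401956 ≡ 422 (mod 667)
2^512 ≡ 422^2 = 178084 ≡ 662 (mod 667)
666 = 512 + 128 + 16 + 8 + 2 in binary powers of 2.
So 2^666 ≡ 662 · 634 · 170 · 256 · 4 ≡ 179 (mod 667).
Since 179 ≠ 1, base 2 is a Fermat witness: 667 is composite.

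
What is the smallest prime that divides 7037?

31

7037 is odd.
Digit sum 17, not divisible by 3.
Ends in 7: not divisible by 5.
7: 7037 = 7·1005 + 2
11: 7037 = 11·639 + 8
13: 7037 = 13·541 + 4
17: 7037 = 17·413 + 16
19: 7037 = 19·370 + 7
23: 7037 = 23·305 + 22
29: 7037 = 29·242 + 19
31: 7037 = 31·227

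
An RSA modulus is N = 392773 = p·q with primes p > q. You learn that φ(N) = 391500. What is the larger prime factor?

751

φ(n) = (p−1)(q−1) = n − (p+q) + 1, so p + q = 392773 − 391500 + 1 = 1274.
p and q are the roots of t² − 1274t + 392773 = 0.
Discriminant: 1274² − 4·392773 = 1623076 − 1571092 = 51984; √51984 = 228.
q = (1274 − 228)/2 = 523, p = (1274 + 228)/2 = 751.
Check: 523 · 751 = 392773.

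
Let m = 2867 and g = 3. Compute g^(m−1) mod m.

3^1 ≡ 3 (mod 2867)
3^2 ≡ 3^2 = 9 ≡ 9 (mod 2867)
3^4 ≡ 9^2 = 81 ≡ 81 (mod 2867)
3^8 ≡ 81^2 = 6561 ≡ 827 (mod 2867)
3^16 ≡ 827^2 = 683929 ≡ 1583 (mod 2867)
3^32 ≡ 1583^2 = 2505889 ≡ 131 (mod 2867)
3^64 ≡ 131^2 = 17161 ≡ 2826 (mod 2867)
3^128 ≡ 2826^2 = 7986276 ≡ 1681 (mod 2867)
3^256 ≡ 1681^2 = 2825761 ≡ 1766 (mod 2867)
3^512 ≡ 1766^2 = 3118756 ≡ 2327 (mod 2867)
3^1024 ≡ 2327^2 = 5414929 ≡ 2033 (mod 2867)
3^2048 ≡ 2033^2 = 4133089 ≡ 1742 (mod 2867)
2866 = 2048 + 512 + 256 + 32 + 16 + 2 in binary powers of 2.
So 3^2866 ≡ 1742 · 2327 · 1766 · 131 · 1583 · 9 ≡ 1095 (mod 2867).
Since 1095 ≠ 1, base 3 is a Fermat witness: 2867 is composite.

1095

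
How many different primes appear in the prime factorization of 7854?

5

7854 = 2 · 3927
3927 = 3 · 1309
1309 = 7 · 187
187 = 11 · 17
7854 = 2 · 3 · 7 · 11 · 17, which has 5 distinct prime factors.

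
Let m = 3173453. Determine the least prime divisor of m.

37

3173453 is odd.
Digit sum 26, not divisible by 3.
Ends in 3: not divisible by 5.
7: 3173453 = 7·453350 + 3
11: 3173453 = 11·288495 + 8
13: 3173453 = 13·244111 + 10
17: 3173453 = 17·186673 + 12
19: 3173453 = 19·167023 + 16
23: 3173453 = 23·137976 + 5
29: 3173453 = 29·109429 + 12
31: 3173453 = 31·102369 + 14
37: 3173453 = 37·85769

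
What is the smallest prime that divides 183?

183 is odd.
Digit sum 12, divisible by 3.

3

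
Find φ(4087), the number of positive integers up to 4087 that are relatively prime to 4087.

Factor: 4087 = 61 · 67.
φ(4087) = (61−1) · (67−1) = 60 · 66 = 3960.

3960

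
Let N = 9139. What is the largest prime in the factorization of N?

9139 = 13 · 703
703 = 19 · 37
37 is prime.
So 9139 = 13 · 19 · 37; the largest prime factor is 37.

37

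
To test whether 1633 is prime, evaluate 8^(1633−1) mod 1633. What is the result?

324

8^1 ≡ 8 (mod 1633)
8^2 ≡ 8^2 = 64 ≡ 64 (mod 1633)
8^4 ≡ 64^2 = 4096 ≡ 830 (mod 1633)
8^8 ≡ 830^2 = 688900 ≡ 1407 (mod 1633)
8^16 ≡ 1407^2 = 1979649 ≡ 453 (mod 1633)
8^32 ≡ 453^2 = 205209 ≡ 1084 (mod 1633)
8^64 ≡ 1084^2 = 1175056 ≡ 929 (mod 1633)
8^128 ≡ 929^2 = 863041 ≡ 817 (mod 1633)
8^256 ≡ 817^2 = 667489 ≡ 1225 (mod 1633)
8^512 ≡ 1225^2 = 1500625 ≡ 1531 (mod 1633)
8^1024 ≡ 1531^2 = 2343961 ≡ 606 (mod 1633)
1632 = 1024 + 512 + 64 + 32 in binary powers of 2.
So 8^1632 ≡ 606 · 1531 · 929 · 1084 ≡ 324 (mod 1633).
Since 324 ≠ 1, base 8 is a Fermat witness: 1633 is composite.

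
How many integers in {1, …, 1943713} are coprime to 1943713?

Factor: 1943713 = 103 · 113 · 167.
φ(1943713) = (103−1) · (113−1) · (167−1) = 102 · 112 · 166 = 1896384.

1896384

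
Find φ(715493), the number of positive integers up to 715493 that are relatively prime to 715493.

689040

Factor: 715493 = 59 · 67 · 181.
φ(715493) = (59−1) · (67−1) · (181−1) = 58 · 66 · 180 = 689040.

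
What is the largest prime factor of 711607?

711607 = 13 · 54739
54739 = 19 · 2881
2881 = 43 · 67
67 is prime.
So 711607 = 13 · 19 · 43 · 67; the largest prime factor is 67.

67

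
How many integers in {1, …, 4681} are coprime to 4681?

Factor: 4681 = 31 · 151.
φ(4681) = (31−1) · (151−1) = 30 · 150 = 4500.

4500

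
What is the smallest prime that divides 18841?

83

18841 is odd.
Digit sum 22, not divisible by 3.
Ends in 1: not divisible by 5.
7: 18841 = 7·2691 + 4
11: 18841 = 11·1712 + 9
13: 18841 = 13·1449 + 4
17: 18841 = 17·1108 + 5
19: 18841 = 19·991 + 12
23: 18841 = 23·819 + 4
29: 18841 = 29·649 + 20
31: 18841 = 31·607 + 24
37: 18841 = 37·509 + 8
41: 18841 = 41·459 + 22
43: 18841 = 43·438 + 7
47: 18841 = 47·400 + 41
53: 18841 = 53·355 + 26
59: 18841 = 59·319 + 20
61: 18841 = 61·308 + 53
67: 18841 = 67·281 + 14
71: 18841 = 71·265 + 26
73: 18841 = 73·258 + 7
79: 18841 = 79·238 + 39
83: 18841 = 83·227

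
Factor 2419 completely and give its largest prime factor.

59

2419 = 41 · 59
59 is prime.
So 2419 = 41 · 59; the largest prime factor is 59.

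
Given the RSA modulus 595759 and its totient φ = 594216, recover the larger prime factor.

φ(n) = (p−1)(q−1) = n − (p+q) + 1, so p + q = 595759 − 594216 + 1 = 1544.
p and q are the roots of t² − 1544t + 595759 = 0.
Discriminant: 1544² − 4·595759 = 2383936 − 2383036 = 900; √900 = 30.
q = (1544 − 30)/2 = 757, p = (1544 + 30)/2 = 787.
Check: 757 · 787 = 595759.

787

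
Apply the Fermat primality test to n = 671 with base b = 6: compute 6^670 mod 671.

6^1 ≡ 6 (mod 671)
6^2 ≡ 6^2 = 36 ≡ 36 (mod 671)
6^4 ≡ 36^2 = 1296 ≡ 625 (mod 671)
6^8 ≡ 625^2 = 390625 ≡ 103 (mod 671)
6^16 ≡ 103^2 = 10609 ≡ 544 (mod 671)
6^32 ≡ 544^2 = 295936 ≡ 25 (mod 671)
6^64 ≡ 25^2 = 625 ≡ 625 (mod 671)
6^128 ≡ 625^2 = 390625 ≡ 103 (mod 671)
6^256 ≡ 103^2 = 10609 ≡ 544 (mod 671)
6^512 ≡ 544^2 = 295936 ≡ 25 (mod 671)
670 = 512 + 128 + 16 + 8 + 4 + 2 in binary powers of 2.
So 6^670 ≡ 25 · 103 · 544 · 103 · 625 · 36 ≡ 353 (mod 671).
Since 353 ≠ 1, base 6 is a Fermat witness: 671 is composite.

353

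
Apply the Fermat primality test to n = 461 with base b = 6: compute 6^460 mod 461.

1

6^1 ≡ 6 (mod 461)
6^2 ≡ 6^2 = 36 ≡ 36 (mod 461)
6^4 ≡ 36^2 = 1296 ≡ 374 (mod 461)
6^8 ≡ 374^2 = 139876 ≡ 193 (mod 461)
6^16 ≡ 193^2 = 37249 ≡ 369 (mod 461)
6^32 ≡ 369^2 = 136161 ≡ 166 (mod 461)
6^64 ≡ 166^2 = 27556 ≡ 357 (mod 461)
6^128 ≡ 357^2 = 127449 ≡ 213 (mod 461)
6^256 ≡ 213^2 = 45369 ≡ 191 (mod 461)
460 = 256 + 128 + 64 + 8 + 4 in binary powers of 2.
So 6^460 ≡ 191 · 213 · 357 · 193 · 374 ≡ 1 (mod 461).
Since the result is 1, base 6 gives no evidence that 461 is composite.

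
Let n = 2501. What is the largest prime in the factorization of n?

2501 = 41 · 61
61 is prime.
So 2501 = 41 · 61; the largest prime factor is 61.

61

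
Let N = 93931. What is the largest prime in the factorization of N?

79

93931 = 29 · 3239
3239 = 41 · 79
79 is prime.
So 93931 = 29 · 41 · 79; the largest prime factor is 79.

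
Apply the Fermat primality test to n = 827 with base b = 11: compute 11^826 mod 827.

11^1 ≡ 11 (mod 827)
11^2 ≡ 11^2 = 121 ≡ 121 (mod 827)
11^4 ≡ 121^2 = 14641 ≡ 582 (mod 827)
11^8 ≡ 582^2 = 338724 ≡ 481 (mod 827)
11^16 ≡ 481^2 = 231361 ≡ 628 (mod 827)
11^32 ≡ 628^2 = 394384 ≡ 732 (mod 827)
11^64 ≡ 732^2 = 535824 ≡ 755 (mod 827)
11^128 ≡ 755^2 = 570025 ≡ 222 (mod 827)
11^256 ≡ 222^2 = 49284 ≡ 491 (mod 827)
11^512 ≡ 491^2 = 241081 ≡ 424 (mod 827)
826 = 512 + 256 + 32 + 16 + 8 + 2 in binary powers of 2.
So 11^826 ≡ 424 · 491 · 732 · 628 · 481 · 121 ≡ 1 (mod 827).
Since the result is 1, base 11 gives no evidence that 827 is composite.

1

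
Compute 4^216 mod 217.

190

4^1 ≡ 4 (mod 217)
4^2 ≡ 4^2 = 16 ≡ 16 (mod 217)
4^4 ≡ 16^2 = 256 ≡ 39 (mod 217)
4^8 ≡ 39^2 = 1521 ≡ 2 (mod 217)
4^16 ≡ 2^2 = 4 ≡ 4 (mod 217)
4^32 ≡ 4^2 = 16 ≡ 16 (mod 217)
4^64 ≡ 16^2 = 256 ≡ 39 (mod 217)
4^128 ≡ 39^2 = 1521 ≡ 2 (mod 217)
216 = 128 + 64 + 16 + 8 in binary powers of 2.
So 4^216 ≡ 2 · 39 · 4 · 2 ≡ 190 (mod 217).
Since 190 ≠ 1, base 4 is a Fermat witness: 217 is composite.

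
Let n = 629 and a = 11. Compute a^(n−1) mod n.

174

11^1 ≡ 11 (mod 629)
11^2 ≡ 11^2 = 121 ≡ 121 (mod 629)
11^4 ≡ 121^2 = 14641 ≡ 174 (mod 629)
11^8 ≡ 174^2 = 30276 ≡ 84 (mod 629)
11^16 ≡ 84^2 = 7056 ≡ 137 (mod 629)
11^32 ≡ 137^2 = 18769 ≡ 528 (mod 629)
11^64 ≡ 528^2 = 278784 ≡ 137 (mod 629)
11^128 ≡ 137^2 = 18769 ≡ 528 (mod 629)
11^256 ≡ 528^2 = 278784 ≡ 137 (mod 629)
11^512 ≡ 137^2 = 18769 ≡ 528 (mod 629)
628 = 512 + 64 + 32 + 16 + 4 in binary powers of 2.
So 11^628 ≡ 528 · 137 · 528 · 137 · 174 ≡ 174 (mod 629).
Since 174 ≠ 1, base 11 is a Fermat witness: 629 is composite.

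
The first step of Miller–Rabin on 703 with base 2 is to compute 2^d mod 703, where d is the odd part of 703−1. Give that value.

265

703 − 1 = 702 = 2^1 · 351, so d = 351.
2^1 ≡ 2 (mod 703)
2^2 ≡ 2^2 = 4 ≡ 4 (mod 703)
2^4 ≡ 4^2 = 16 ≡ 16 (mod 703)
2^8 ≡ 16^2 = 256 ≡ 256 (mod 703)
2^16 ≡ 256^2 = 65536 ≡ 157 (mod 703)
2^32 ≡ 157^2 = 24649 ≡ 44 (mod 703)
2^64 ≡ 44^2 = 1936 ≡ 530 (mod 703)
2^128 ≡ 530^2 = 280900 ≡ 403 (mod 703)
2^256 ≡ 403^2 = 162409 ≡ 16 (mod 703)
351 = 256 + 64 + 16 + 8 + 4 + 2 + 1 in binary powers of 2.
So 2^351 ≡ 16 · 530 · 157 · 256 · 16 · 4 · 2 ≡ 265 (mod 703).
Squaring chain: 265; never reaches −1, so base 2 is a Miller–Rabin witness that 703 is composite.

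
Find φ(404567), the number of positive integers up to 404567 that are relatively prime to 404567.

Factor: 404567 = 19 · 107 · 199.
φ(404567) = (19−1) · (107−1) · (199−1) = 18 · 106 · 198 = 377784.

377784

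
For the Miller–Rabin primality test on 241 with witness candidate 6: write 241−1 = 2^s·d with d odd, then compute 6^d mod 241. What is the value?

177

241 − 1 = 240 = 2^4 · 15, so d = 15.
6^1 ≡ 6 (mod 241)
6^2 ≡ 6^2 = 36 ≡ 36 (mod 241)
6^4 ≡ 36^2 = 1296 ≡ 91 (mod 241)
6^8 ≡ 91^2 = 8281 ≡ 87 (mod 241)
15 = 8 + 4 + 2 + 1 in binary powers of 2.
So 6^15 ≡ 87 · 91 · 36 · 6 ≡ 177 (mod 241).
Squaring chain: 177 → 240 → 1 → 1; reaches −1, so base 6 does not prove 241 composite.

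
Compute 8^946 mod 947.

8^1 ≡ 8 (mod 947)
8^2 ≡ 8^2 = 64 ≡ 64 (mod 947)
8^4 ≡ 64^2 = 4096 ≡ 308 (mod 947)
8^8 ≡ 308^2 = 94864 ≡ 164 (mod 947)
8^16 ≡ 164^2 = 26896 ≡ 380 (mod 947)
8^32 ≡ 380^2 = 144400 ≡ 456 (mod 947)
8^64 ≡ 456^2 = 207936 ≡ 543 (mod 947)
8^128 ≡ 543^2 = 294849 ≡ 332 (mod 947)
8^256 ≡ 332^2 = 110224 ≡ 372 (mod 947)
8^512 ≡ 372^2 = 138384 ≡ 122 (mod 947)
946 = 512 + 256 + 128 + 32 + 16 + 2 in binary powers of 2.
So 8^946 ≡ 122 · 372 · 332 · 456 · 380 · 64 ≡ 1 (mod 947).
Since the result is 1, base 8 gives no evidence that 947 is composite.

1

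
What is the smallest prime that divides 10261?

31

10261 is odd.
Digit sum 10, not divisible by 3.
Ends in 1: not divisible by 5.
7: 10261 = 7·1465 + 6
11: 10261 = 11·932 + 9
13: 10261 = 13·789 + 4
17: 10261 = 17·603 + 10
19: 10261 = 19·540 + 1
23: 10261 = 23·446 + 3
29: 10261 = 29·353 + 24
31: 10261 = 31·331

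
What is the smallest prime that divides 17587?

43

17587 is odd.
Digit sum 28, not divisible by 3.
Ends in 7: not divisible by 5.
7: 17587 = 7·2512 + 3
11: 17587 = 11·1598 + 9
13: 17587 = 13·1352 + 11
17: 17587 = 17·1034 + 9
19: 17587 = 19·925 + 12
23: 17587 = 23·764 + 15
29: 17587 = 29·606 + 13
31: 17587 = 31·567 + 10
37: 17587 = 37·475 + 12
41: 17587 = 41·428 + 39
43: 17587 = 43·409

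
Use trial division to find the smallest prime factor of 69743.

69743 is odd.
Digit sum 29, not divisible by 3.
Ends in 3: not divisible by 5.
7: 69743 = 7·9963 + 2
11: 69743 = 11·6340 + 3
13: 69743 = 13·5364 + 11
17: 69743 = 17·4102 + 9
19: 69743 = 19·3670 + 13
23: 69743 = 23·3032 + 7
29: 69743 = 29·2404 + 27
31: 69743 = 31·2249 + 24
37: 69743 = 37·1884 + 35
41: 69743 = 41·1701 + 2
43: 69743 = 43·1621 + 40
47: 69743 = 47·1483 + 42
53: 69743 = 53·1315 + 48
59: 69743 = 59·1182 + 5
61: 69743 = 61·1143 + 20
67: 69743 = 67·1040 + 63
71: 69743 = 71·982 + 21
73: 69743 = 73·955 + 28
79: 69743 = 79·882 + 65
83: 69743 = 83·840 + 23
89: 69743 = 89·783 + 56
97: 69743 = 97·719

97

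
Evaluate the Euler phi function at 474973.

447744

Factor: 474973 = 23 · 107 · 193.
φ(474973) = (23−1) · (107−1) · (193−1) = 22 · 106 · 192 = 447744.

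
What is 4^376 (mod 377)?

165

4^1 ≡ 4 (mod 377)
4^2 ≡ 4^2 = 16 ≡ 16 (mod 377)
4^4 ≡ 16^2 = 256 ≡ 256 (mod 377)
4^8 ≡ 256^2 = 65536 ≡ 315 (mod 377)
4^16 ≡ 315^2 = 99225 ≡ 74 (mod 377)
4^32 ≡ 74^2 = 5476 ≡ 198 (mod 377)
4^64 ≡ 198^2 = 39204 ≡ 373 (mod 377)
4^128 ≡ 373^2 = 139129 ≡ 16 (mod 377)
4^256 ≡ 16^2 = 256 ≡ 256 (mod 377)
376 = 256 + 64 + 32 + 16 + 8 in binary powers of 2.
So 4^376 ≡ 256 · 373 · 198 · 74 · 315 ≡ 165 (mod 377).
Since 165 ≠ 1, base 4 is a Fermat witness: 377 is composite.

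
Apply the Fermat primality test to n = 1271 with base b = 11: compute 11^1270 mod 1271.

11^1 ≡ 11 (mod 1271)
11^2 ≡ 11^2 = 121 ≡ 121 (mod 1271)
11^4 ≡ 121^2 = 14641 ≡ 660 (mod 1271)
11^8 ≡ 660^2 = 435600 ≡ 918 (mod 1271)
11^16 ≡ 918^2 = 842724 ≡ 51 (mod 1271)
11^32 ≡ 51^2 = 2601 ≡ 59 (mod 1271)
11^64 ≡ 59^2 = 3481 ≡ 939 (mod 1271)
11^128 ≡ 939^2 = 881721 ≡ 918 (mod 1271)
11^256 ≡ 918^2 = 842724 ≡ 51 (mod 1271)
11^512 ≡ 51^2 = 2601 ≡ 59 (mod 1271)
11^1024 ≡ 59^2 = 3481 ≡ 939 (mod 1271)
1270 = 1024 + 128 + 64 + 32 + 16 + 4 + 2 in binary powers of 2.
So 11^1270 ≡ 939 · 918 · 939 · 59 · 51 · 660 · 121 ≡ 811 (mod 1271).
Since 811 ≠ 1, base 11 is a Fermat witness: 1271 is composite.

811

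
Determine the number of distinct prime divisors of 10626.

5

10626 = 2 · 5313
5313 = 3 · 1771
1771 = 7 · 253
253 = 11 · 23
10626 = 2 · 3 · 7 · 11 · 23, which has 5 distinct prime factors.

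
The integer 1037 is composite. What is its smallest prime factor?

1037 is odd.
Digit sum 11, not divisible by 3.
Ends in 7: not divisible by 5.
7: 1037 = 7·148 + 1
11: 1037 = 11·94 + 3
13: 1037 = 13·79 + 10
17: 1037 = 17·61

17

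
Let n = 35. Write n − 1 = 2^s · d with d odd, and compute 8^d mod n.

8

35 − 1 = 34 = 2^1 · 17, so d = 17.
8^1 ≡ 8 (mod 35)
8^2 ≡ 8^2 = 64 ≡ 29 (mod 35)
8^4 ≡ 29^2 = 841 ≡ 1 (mod 35)
8^8 ≡ 1^2 = 1 ≡ 1 (mod 35)
8^16 ≡ 1^2 = 1 ≡ 1 (mod 35)
17 = 16 + 1 in binary powers of 2.
So 8^17 ≡ 1 · 8 ≡ 8 (mod 35).
Squaring chain: 8; never reaches −1, so base 8 is a Miller–Rabin witness that 35 is composite.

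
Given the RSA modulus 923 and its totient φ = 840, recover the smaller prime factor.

13

φ(n) = (p−1)(q−1) = n − (p+q) + 1, so p + q = 923 − 840 + 1 = 84.
p and q are the roots of t² − 84t + 923 = 0.
Discriminant: 84² − 4·923 = 7056 − 3692 = 3364; √3364 = 58.
q = (84 − 58)/2 = 13, p = (84 + 58)/2 = 71.
Check: 13 · 71 = 923.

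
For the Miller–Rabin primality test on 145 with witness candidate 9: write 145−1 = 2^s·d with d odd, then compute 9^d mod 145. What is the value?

145 − 1 = 144 = 2^4 · 9, so d = 9.
9^1 ≡ 9 (mod 145)
9^2 ≡ 9^2 = 81 ≡ 81 (mod 145)
9^4 ≡ 81^2 = 6561 ≡ 36 (mod 145)
9^8 ≡ 36^2 = 1296 ≡ 136 (mod 145)
9 = 8 + 1 in binary powers of 2.
So 9^9 ≡ 136 · 9 ≡ 64 (mod 145).
Squaring chain: 64 → 36 → 136 → 81; never reaches −1, so base 9 is a Miller–Rabin witness that 145 is composite.

64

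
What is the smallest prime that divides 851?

851 is odd.
Digit sum 14, not divisible by 3.
Ends in 1: not divisible by 5.
7: 851 = 7·121 + 4
11: 851 = 11·77 + 4
13: 851 = 13·65 + 6
17: 851 = 17·50 + 1
19: 851 = 19·44 + 15
23: 851 = 23·37

23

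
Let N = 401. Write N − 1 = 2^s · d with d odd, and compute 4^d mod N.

401 − 1 = 400 = 2^4 · 25, so d = 25.
4^1 ≡ 4 (mod 401)
4^2 ≡ 4^2 = 16 ≡ 16 (mod 401)
4^4 ≡ 16^2 = 256 ≡ 256 (mod 401)
4^8 ≡ 256^2 = 65536 ≡ 173 (mod 401)
4^16 ≡ 173^2 = 29929 ≡ 255 (mod 401)
25 = 16 + 8 + 1 in binary powers of 2.
So 4^25 ≡ 255 · 173 · 4 ≡ 20 (mod 401).
Squaring chain: 20 → 400 → 1 → 1; reaches −1, so base 4 does not prove 401 composite.

20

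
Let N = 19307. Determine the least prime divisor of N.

19307 is odd.
Digit sum 20, not divisible by 3.
Ends in 7: not divisible by 5.
7: 19307 = 7·2758 + 1
11: 19307 = 11·1755 + 2
13: 19307 = 13·1485 + 2
17: 19307 = 17·1135 + 12
19: 19307 = 19·1016 + 3
23: 19307 = 23·839 + 10
29: 19307 = 29·665 + 22
31: 19307 = 31·622 + 25
37: 19307 = 37·521 + 30
41: 19307 = 41·470 + 37
43: 19307 = 43·449

43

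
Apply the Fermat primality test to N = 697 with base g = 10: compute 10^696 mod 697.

543

10^1 ≡ 10 (mod 697)
10^2 ≡ 10^2 = 100 ≡ 100 (mod 697)
10^4 ≡ 100^2 = 10000 ≡ 242 (mod 697)
10^8 ≡ 242^2 = 58564 ≡ 16 (mod 697)
10^16 ≡ 16^2 = 256 ≡ 256 (mod 697)
10^32 ≡ 256^2 = 65536 ≡ 18 (mod 697)
10^64 ≡ 18^2 = 324 ≡ 324 (mod 697)
10^128 ≡ 324^2 = 104976 ≡ 426 (mod 697)
10^256 ≡ 426^2 = 181476 ≡ 256 (mod 697)
10^512 ≡ 256^2 = 65536 ≡ 18 (mod 697)
696 = 512 + 128 + 32 + 16 + 8 in binary powers of 2.
So 10^696 ≡ 18 · 426 · 18 · 256 · 16 ≡ 543 (mod 697).
Since 543 ≠ 1, base 10 is a Fermat witness: 697 is composite.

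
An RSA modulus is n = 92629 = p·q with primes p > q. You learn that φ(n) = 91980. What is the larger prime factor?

439

φ(n) = (p−1)(q−1) = n − (p+q) + 1, so p + q = 92629 − 91980 + 1 = 650.
p and q are the roots of t² − 650t + 92629 = 0.
Discriminant: 650² − 4·92629 = 422500 − 370516 = 51984; √51984 = 228.
q = (650 − 228)/2 = 211, p = (650 + 228)/2 = 439.
Check: 211 · 439 = 92629.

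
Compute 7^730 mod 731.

7^1 ≡ 7 (mod 731)
7^2 ≡ 7^2 = 49 ≡ 49 (mod 731)
7^4 ≡ 49^2 = 2401 ≡ 208 (mod 731)
7^8 ≡ 208^2 = 43264 ≡ 135 (mod 731)
7^16 ≡ 135^2 = 18225 ≡ 681 (mod 731)
7^32 ≡ 681^2 = 463761 ≡ 307 (mod 731)
7^64 ≡ 307^2 = 94249 ≡ 681 (mod 731)
7^128 ≡ 681^2 = 463761 ≡ 307 (mod 731)
7^256 ≡ 307^2 = 94249 ≡ 681 (mod 731)
7^512 ≡ 681^2 = 463761 ≡ 307 (mod 731)
730 = 512 + 128 + 64 + 16 + 8 + 2 in binary powers of 2.
So 7^730 ≡ 307 · 307 · 681 · 681 · 135 · 49 ≡ 36 (mod 731).
Since 36 ≠ 1, base 7 is a Fermat witness: 731 is composite.

36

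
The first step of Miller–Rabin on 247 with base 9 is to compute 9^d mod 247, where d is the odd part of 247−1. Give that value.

144

247 − 1 = 246 = 2^1 · 123, so d = 123.
9^1 ≡ 9 (mod 247)
9^2 ≡ 9^2 = 81 ≡ 81 (mod 247)
9^4 ≡ 81^2 = 6561 ≡ 139 (mod 247)
9^8 ≡ 139^2 = 19321 ≡ 55 (mod 247)
9^16 ≡ 55^2 = 3025 ≡ 61 (mod 247)
9^32 ≡ 61^2 = 3721 ≡ 16 (mod 247)
9^64 ≡ 16^2 = 256 ≡ 9 (mod 247)
123 = 64 + 32 + 16 + 8 + 2 + 1 in binary powers of 2.
So 9^123 ≡ 9 · 16 · 61 · 55 · 81 · 9 ≡ 144 (mod 247).
Squaring chain: 144; never reaches −1, so base 9 is a Miller–Rabin witness that 247 is composite.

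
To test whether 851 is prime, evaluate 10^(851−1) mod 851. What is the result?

10^1 ≡ 10 (mod 851)
10^2 ≡ 10^2 = 100 ≡ 100 (mod 851)
10^4 ≡ 100^2 = 10000 ≡ 639 (mod 851)
10^8 ≡ 639^2 = 408321 ≡ 692 (mod 851)
10^16 ≡ 692^2 = 478864 ≡ 602 (mod 851)
10^32 ≡ 602^2 = 362404 ≡ 729 (mod 851)
10^64 ≡ 729^2 = 531441 ≡ 417 (mod 851)
10^128 ≡ 417^2 = 173889 ≡ 285 (mod 851)
10^256 ≡ 285^2 = 81225 ≡ 380 (mod 851)
10^512 ≡ 380^2 = 144400 ≡ 581 (mod 851)
850 = 512 + 256 + 64 + 16 + 2 in binary powers of 2.
So 10^850 ≡ 581 · 380 · 417 · 602 · 100 ≡ 380 (mod 851).
Since 380 ≠ 1, base 10 is a Fermat witness: 851 is composite.

380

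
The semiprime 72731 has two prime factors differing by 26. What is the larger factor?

283

Since p = q + 26, we have 72731 = q(q + 26), so q² + 26q − 72731 = 0.
Discriminant: 26² + 4·72731 = 676 + 290924 = 291600; √291600 = 540.
q = (−26 + 540)/2 = 257, and p = q + 26 = 283.
Check: 257 · 283 = 72731.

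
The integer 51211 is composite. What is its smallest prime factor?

83

51211 is odd.
Digit sum 10, not divisible by 3.
Ends in 1: not divisible by 5.
7: 51211 = 7·7315 + 6
11: 51211 = 11·4655 + 6
13: 51211 = 13·3939 + 4
17: 51211 = 17·3012 + 7
19: 51211 = 19·2695 + 6
23: 51211 = 23·2226 + 13
29: 51211 = 29·1765 + 26
31: 51211 = 31·1651 + 30
37: 51211 = 37·1384 + 3
41: 51211 = 41·1249 + 2
43: 51211 = 43·1190 + 41
47: 51211 = 47·1089 + 28
53: 51211 = 53·966 + 13
59: 51211 = 59·867 + 58
61: 51211 = 61·839 + 32
67: 51211 = 67·764 + 23
71: 51211 = 71·721 + 20
73: 51211 = 73·701 + 38
79: 51211 = 79·648 + 19
83: 51211 = 83·617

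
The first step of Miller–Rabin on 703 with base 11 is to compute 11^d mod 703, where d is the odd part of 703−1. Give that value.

628

703 − 1 = 702 = 2^1 · 351, so d = 351.
11^1 ≡ 11 (mod 703)
11^2 ≡ 11^2 = 121 ≡ 121 (mod 703)
11^4 ≡ 121^2 = 14641 ≡ 581 (mod 703)
11^8 ≡ 581^2 = 337561 ≡ 121 (mod 703)
11^16 ≡ 121^2 = 14641 ≡ 581 (mod 703)
11^32 ≡ 581^2 = 337561 ≡ 121 (mod 703)
11^64 ≡ 121^2 = 14641 ≡ 581 (mod 703)
11^128 ≡ 581^2 = 337561 ≡ 121 (mod 703)
11^256 ≡ 121^2 = 14641 ≡ 581 (mod 703)
351 = 256 + 64 + 16 + 8 + 4 + 2 + 1 in binary powers of 2.
So 11^351 ≡ 581 · 581 · 581 · 121 · 581 · 121 · 11 ≡ 628 (mod 703).
Squaring chain: 628; never reaches −1, so base 11 is a Miller–Rabin witness that 703 is composite.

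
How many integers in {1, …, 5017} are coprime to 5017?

4816

Factor: 5017 = 29 · 173.
φ(5017) = (29−1) · (173−1) = 28 · 172 = 4816.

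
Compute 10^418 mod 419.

10^1 ≡ 10 (mod 419)
10^2 ≡ 10^2 = 100 ≡ 100 (mod 419)
10^4 ≡ 100^2 = 10000 ≡ 363 (mod 419)
10^8 ≡ 363^2 = 131769 ≡ 203 (mod 419)
10^16 ≡ 203^2 = 41209 ≡ 147 (mod 419)
10^32 ≡ 147^2 = 21609 ≡ 240 (mod 419)
10^64 ≡ 240^2 = 57600 ≡ 197 (mod 419)
10^128 ≡ 197^2 = 38809 ≡ 261 (mod 419)
10^256 ≡ 261^2 = 68121 ≡ 243 (mod 419)
418 = 256 + 128 + 32 + 2 in binary powers of 2.
So 10^418 ≡ 243 · 261 · 240 · 100 ≡ 1 (mod 419).
Since the result is 1, base 10 gives no evidence that 419 is composite.

1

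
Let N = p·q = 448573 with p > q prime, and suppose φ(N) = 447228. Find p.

φ(n) = (p−1)(q−1) = n − (p+q) + 1, so p + q = 448573 − 447228 + 1 = 1346.
p and q are the roots of t² − 1346t + 448573 = 0.
Discriminant: 1346² − 4·448573 = 1811716 − 1794292 = 17424; √17424 = 132.
q = (1346 − 132)/2 = 607, p = (1346 + 132)/2 = 739.
Check: 607 · 739 = 448573.

739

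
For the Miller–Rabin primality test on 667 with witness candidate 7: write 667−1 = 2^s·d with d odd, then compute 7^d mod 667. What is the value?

458

667 − 1 = 666 = 2^1 · 333, so d = 333.
7^1 ≡ 7 (mod 667)
7^2 ≡ 7^2 = 49 ≡ 49 (mod 667)
7^4 ≡ 49^2 = 2401 ≡ 400 (mod 667)
7^8 ≡ 400^2 = 160000 ≡ 587 (mod 667)
7^16 ≡ 587^2 = 344569 ≡ 397 (mod 667)
7^32 ≡ 397^2 = 157609 ≡ 197 (mod 667)
7^64 ≡ 197^2 = 38809 ≡ 123 (mod 667)
7^128 ≡ 123^2 = 15129 ≡ 455 (mod 667)
7^256 ≡ 455^2 = 207025 ≡ 255 (mod 667)
333 = 256 + 64 + 8 + 4 + 1 in binary powers of 2.
So 7^333 ≡ 255 · 123 · 587 · 400 · 7 ≡ 458 (mod 667).
Squaring chain: 458; never reaches −1, so base 7 is a Miller–Rabin witness that 667 is composite.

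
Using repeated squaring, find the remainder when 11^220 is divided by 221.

11^1 ≡ 11 (mod 221)
11^2 ≡ 11^2 = 121 ≡ 121 (mod 221)
11^4 ≡ 121^2 = 14641 ≡ 55 (mod 221)
11^8 ≡ 55^2 = 3025 ≡ 152 (mod 221)
11^16 ≡ 152^2 = 23104 ≡ 120 (mod 221)
11^32 ≡ 120^2 = 14400 ≡ 35 (mod 221)
11^64 ≡ 35^2 = 1225 ≡ 120 (mod 221)
11^128 ≡ 120^2 = 14400 ≡ 35 (mod 221)
220 = 128 + 64 + 16 + 8 + 4 in binary powers of 2.
So 11^220 ≡ 35 · 120 · 120 · 152 · 55 ≡ 81 (mod 221).
Since 81 ≠ 1, base 11 is a Fermat witness: 221 is composite.

81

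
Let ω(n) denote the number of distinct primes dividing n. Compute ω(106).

106 = 2 · 53
106 = 2 · 53, which has 2 distinct prime factors.

2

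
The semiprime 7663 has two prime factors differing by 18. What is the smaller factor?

Since p = q + 18, we have 7663 = q(q + 18), so q² + 18q − 7663 = 0.
Discriminant: 18² + 4·7663 = 324 + 30652 = 30976; √30976 = 176.
q = (−18 + 176)/2 = 79, and p = q + 18 = 97.
Check: 79 · 97 = 7663.

79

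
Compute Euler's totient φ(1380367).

Factor: 1380367 = 79 · 101 · 173.
φ(1380367) = (79−1) · (101−1) · (173−1) = 78 · 100 · 172 = 1341600.

1341600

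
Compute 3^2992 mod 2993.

3^1 ≡ 3 (mod 2993)
3^2 ≡ 3^2 = 9 ≡ 9 (mod 2993)
3^4 ≡ 9^2 = 81 ≡ 81 (mod 2993)
3^8 ≡ 81^2 = 6561 ≡ 575 (mod 2993)
3^16 ≡ 575^2 = 330625 ≡ 1395 (mod 2993)
3^32 ≡ 1395^2 = 1946025 ≡ 575 (mod 2993)
3^64 ≡ 575^2 = 330625 ≡ 1395 (mod 2993)
3^128 ≡ 1395^2 = 1946025 ≡ 575 (mod 2993)
3^256 ≡ 575^2 = 330625 ≡ 1395 (mod 2993)
3^512 ≡ 1395^2 = 1946025 ≡ 575 (mod 2993)
3^1024 ≡ 575^2 = 330625 ≡ 1395 (mod 2993)
3^2048 ≡ 1395^2 = 1946025 ≡ 575 (mod 2993)
2992 = 2048 + 512 + 256 + 128 + 32 + 16 in binary powers of 2.
So 3^2992 ≡ 575 · 575 · 1395 · 575 · 575 · 1395 ≡ 1395 (mod 2993).
Since 1395 ≠ 1, base 3 is a Fermat witness: 2993 is composite.

1395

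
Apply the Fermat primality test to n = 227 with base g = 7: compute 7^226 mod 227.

7^1 ≡ 7 (mod 227)
7^2 ≡ 7^2 = 49 ≡ 49 (mod 227)
7^4 ≡ 49^2 = 2401 ≡ 131 (mod 227)
7^8 ≡ 131^2 = 17161 ≡ 136 (mod 227)
7^16 ≡ 136^2 = 18496 ≡ 109 (mod 227)
7^32 ≡ 109^2 = 11881 ≡ 77 (mod 227)
7^64 ≡ 77^2 = 5929 ≡ 27 (mod 227)
7^128 ≡ 27^2 = 729 ≡ 48 (mod 227)
226 = 128 + 64 + 32 + 2 in binary powers of 2.
So 7^226 ≡ 48 · 27 · 77 · 49 ≡ 1 (mod 227).
Since the result is 1, base 7 gives no evidence that 227 is composite.

1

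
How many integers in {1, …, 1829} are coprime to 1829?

1740

Factor: 1829 = 31 · 59.
φ(1829) = (31−1) · (59−1) = 30 · 58 = 1740.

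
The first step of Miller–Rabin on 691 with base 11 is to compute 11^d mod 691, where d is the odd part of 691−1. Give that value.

690

691 − 1 = 690 = 2^1 · 345, so d = 345.
11^1 ≡ 11 (mod 691)
11^2 ≡ 11^2 = 121 ≡ 121 (mod 691)
11^4 ≡ 121^2 = 14641 ≡ 130 (mod 691)
11^8 ≡ 130^2 = 16900 ≡ 316 (mod 691)
11^16 ≡ 316^2 = 99856 ≡ 352 (mod 691)
11^32 ≡ 352^2 = 123904 ≡ 215 (mod 691)
11^64 ≡ 215^2 = 46225 ≡ 619 (mod 691)
11^128 ≡ 619^2 = 383161 ≡ 347 (mod 691)
11^256 ≡ 347^2 = 120409 ≡ 175 (mod 691)
345 = 256 + 64 + 16 + 8 + 1 in binary powers of 2.
So 11^345 ≡ 175 · 619 · 352 · 316 · 11 ≡ 690 (mod 691).
Since 11^d ≡ 690 (mod 691), base 11 does not prove 691 composite.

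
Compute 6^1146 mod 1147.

6^1 ≡ 6 (mod 1147)
6^2 ≡ 6^2 = 36 ≡ 36 (mod 1147)
6^4 ≡ 36^2 = 1296 ≡ 149 (mod 1147)
6^8 ≡ 149^2 = 22201 ≡ 408 (mod 1147)
6^16 ≡ 408^2 = 166464 ≡ 149 (mod 1147)
6^32 ≡ 149^2 = 22201 ≡ 408 (mod 1147)
6^64 ≡ 408^2 = 166464 ≡ 149 (mod 1147)
6^128 ≡ 149^2 = 22201 ≡ 408 (mod 1147)
6^256 ≡ 408^2 = 166464 ≡ 149 (mod 1147)
6^512 ≡ 149^2 = 22201 ≡ 408 (mod 1147)
6^1024 ≡ 408^2 = 166464 ≡ 149 (mod 1147)
1146 = 1024 + 64 + 32 + 16 + 8 + 2 in binary powers of 2.
So 6^1146 ≡ 149 · 149 · 408 · 149 · 408 · 36 ≡ 776 (mod 1147).
Since 776 ≠ 1, base 6 is a Fermat witness: 1147 is composite.

776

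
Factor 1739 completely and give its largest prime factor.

1739 = 37 · 47
47 is prime.
So 1739 = 37 · 47; the largest prime factor is 47.

47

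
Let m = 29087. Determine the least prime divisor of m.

17

29087 is odd.
Digit sum 26, not divisible by 3.
Ends in 7: not divisible by 5.
7: 29087 = 7·4155 + 2
11: 29087 = 11·2644 + 3
13: 29087 = 13·2237 + 6
17: 29087 = 17·1711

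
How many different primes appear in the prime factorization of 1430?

4

1430 = 2 · 715
715 = 5 · 143
143 = 11 · 13
1430 = 2 · 5 · 11 · 13, which has 4 distinct prime factors.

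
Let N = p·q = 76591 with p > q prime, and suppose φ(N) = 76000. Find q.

φ(n) = (p−1)(q−1) = n − (p+q) + 1, so p + q = 76591 − 76000 + 1 = 592.
p and q are the roots of t² − 592t + 76591 = 0.
Discriminant: 592² − 4·76591 = 350464 − 306364 = 44100; √44100 = 210.
q = (592 − 210)/2 = 191, p = (592 + 210)/2 = 401.
Check: 191 · 401 = 76591.

191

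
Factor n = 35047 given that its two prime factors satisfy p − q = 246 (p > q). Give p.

347

Since p = q + 246, we have 35047 = q(q + 246), so q² + 246q − 35047 = 0.
Discriminant: 246² + 4·35047 = 60516 + 140188 = 200704; √200704 = 448.
q = (−246 + 448)/2 = 101, and p = q + 246 = 347.
Check: 101 · 347 = 35047.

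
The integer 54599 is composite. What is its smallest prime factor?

71

54599 is odd.
Digit sum 32, not divisible by 3.
Ends in 9: not divisible by 5.
7: 54599 = 7·7799 + 6
11: 54599 = 11·4963 + 6
13: 54599 = 13·4199 + 12
17: 54599 = 17·3211 + 12
19: 54599 = 19·2873 + 12
23: 54599 = 23·2373 + 20
29: 54599 = 29·1882 + 21
31: 54599 = 31·1761 + 8
37: 54599 = 37·1475 + 24
41: 54599 = 41·1331 + 28
43: 54599 = 43·1269 + 32
47: 54599 = 47·1161 + 32
53: 54599 = 53·1030 + 9
59: 54599 = 59·925 + 24
61: 54599 = 61·895 + 4
67: 54599 = 67·814 + 61
71: 54599 = 71·769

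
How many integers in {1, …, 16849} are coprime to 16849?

Factor: 16849 = 7 · 29 · 83.
φ(16849) = (7−1) · (29−1) · (83−1) = 6 · 28 · 82 = 13776.

13776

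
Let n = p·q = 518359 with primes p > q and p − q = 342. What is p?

911

Since p = q + 342, we have 518359 = q(q + 342), so q² + 342q − 518359 = 0.
Discriminant: 342² + 4·518359 = 116964 + 2073436 = 2190400; √2190400 = 1480.
q = (−342 + 1480)/2 = 569, and p = q + 342 = 911.
Check: 569 · 911 = 518359.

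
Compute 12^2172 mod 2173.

12^1 ≡ 12 (mod 2173)
12^2 ≡ 12^2 = 144 ≡ 144 (mod 2173)
12^4 ≡ 144^2 = 20736 ≡ 1179 (mod 2173)
12^8 ≡ 1179^2 = 1390041 ≡ 1494 (mod 2173)
12^16 ≡ 1494^2 = 2232036 ≡ 365 (mod 2173)
12^32 ≡ 365^2 = 133225 ≡ 672 (mod 2173)
12^64 ≡ 672^2 = 451584 ≡ 1773 (mod 2173)
12^128 ≡ 1773^2 = 3143529 ≡ 1371 (mod 2173)
12^256 ≡ 1371^2 = 1879641 ≡ 2169 (mod 2173)
12^512 ≡ 2169^2 = 4704561 ≡ 16 (mod 2173)
12^1024 ≡ 16^2 = 256 ≡ 256 (mod 2173)
12^2048 ≡ 256^2 = 65536 ≡ 346 (mod 2173)
2172 = 2048 + 64 + 32 + 16 + 8 + 4 in binary powers of 2.
So 12^2172 ≡ 346 · 1773 · 672 · 365 · 1494 · 1179 ≡ 148 (mod 2173).
Since 148 ≠ 1, base 12 is a Fermat witness: 2173 is composite.

148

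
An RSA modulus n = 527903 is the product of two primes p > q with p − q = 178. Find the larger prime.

821

Since p = q + 178, we have 527903 = q(q + 178), so q² + 178q − 527903 = 0.
Discriminant: 178² + 4·527903 = 31684 + 2111612 = 2143296; √2143296 = 1464.
q = (−178 + 1464)/2 = 643, and p = q + 178 = 821.
Check: 643 · 821 = 527903.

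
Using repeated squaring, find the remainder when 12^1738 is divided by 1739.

382

12^1 ≡ 12 (mod 1739)
12^2 ≡ 12^2 = 144 ≡ 144 (mod 1739)
12^4 ≡ 144^2 = 20736 ≡ 1607 (mod 1739)
12^8 ≡ 1607^2 = 2582449 ≡ 34 (mod 1739)
12^16 ≡ 34^2 = 1156 ≡ 1156 (mod 1739)
12^32 ≡ 1156^2 = 1336336 ≡ 784 (mod 1739)
12^64 ≡ 784^2 = 614656 ≡ 789 (mod 1739)
12^128 ≡ 789^2 = 622521 ≡ 1698 (mod 1739)
12^256 ≡ 1698^2 = 2883204 ≡ 1681 (mod 1739)
12^512 ≡ 1681^2 = 2825761 ≡ 1625 (mod 1739)
12^1024 ≡ 1625^2 = 2640625 ≡ 823 (mod 1739)
1738 = 1024 + 512 + 128 + 64 + 8 + 2 in binary powers of 2.
So 12^1738 ≡ 823 · 1625 · 1698 · 789 · 34 · 144 ≡ 382 (mod 1739).
Since 382 ≠ 1, base 12 is a Fermat witness: 1739 is composite.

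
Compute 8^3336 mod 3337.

1935

8^1 ≡ 8 (mod 3337)
8^2 ≡ 8^2 = 64 ≡ 64 (mod 3337)
8^4 ≡ 64^2 = 4096 ≡ 759 (mod 3337)
8^8 ≡ 759^2 = 576081 ≡ 2117 (mod 3337)
8^16 ≡ 2117^2 = 4481689 ≡ 98 (mod 3337)
8^32 ≡ 98^2 = 9604 ≡ 2930 (mod 3337)
8^64 ≡ 2930^2 = 8584900 ≡ 2136 (mod 3337)
8^128 ≡ 2136^2 = 4562496 ≡ 817 (mod 3337)
8^256 ≡ 817^2 = 667489 ≡ 89 (mod 3337)
8^512 ≡ 89^2 = 7921 ≡ 1247 (mod 3337)
8^1024 ≡ 1247^2 = 1555009 ≡ 3304 (mod 3337)
8^2048 ≡ 3304^2 = 10916416 ≡ 1089 (mod 3337)
3336 = 2048 + 1024 + 256 + 8 in binary powers of 2.
So 8^3336 ≡ 1089 · 3304 · 89 · 2117 ≡ 1935 (mod 3337).
Since 1935 ≠ 1, base 8 is a Fermat witness: 3337 is composite.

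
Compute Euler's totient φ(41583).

27224

Factor: 41583 = 3 · 83 · 167.
φ(41583) = (3−1) · (83−1) · (167−1) = 2 · 82 · 166 = 27224.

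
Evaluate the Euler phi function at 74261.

65520

Factor: 74261 = 11 · 43 · 157.
φ(74261) = (11−1) · (43−1) · (157−1) = 10 · 42 · 156 = 65520.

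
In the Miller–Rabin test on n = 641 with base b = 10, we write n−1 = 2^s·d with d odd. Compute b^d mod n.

641 − 1 = 640 = 2^7 · 5, so d = 5.
10^1 ≡ 10 (mod 641)
10^2 ≡ 10^2 = 100 ≡ 100 (mod 641)
10^4 ≡ 100^2 = 10000 ≡ 385 (mod 641)
5 = 4 + 1 in binary powers of 2.
So 10^5 ≡ 385 · 10 ≡ 4 (mod 641).
Squaring chain: 4 → 16 → 256 → 154 → 640 → 1 → 1; reaches −1, so base 10 does not prove 641 composite.

4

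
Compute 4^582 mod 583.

236

4^1 ≡ 4 (mod 583)
4^2 ≡ 4^2 = 16 ≡ 16 (mod 583)
4^4 ≡ 16^2 = 256 ≡ 256 (mod 583)
4^8 ≡ 256^2 = 65536 ≡ 240 (mod 583)
4^16 ≡ 240^2 = 57600 ≡ 466 (mod 583)
4^32 ≡ 466^2 = 217156 ≡ 280 (mod 583)
4^64 ≡ 280^2 = 78400 ≡ 278 (mod 583)
4^128 ≡ 278^2 = 77284 ≡ 328 (mod 583)
4^256 ≡ 328^2 = 107584 ≡ 312 (mod 583)
4^512 ≡ 312^2 = 97344 ≡ 566 (mod 583)
582 = 512 + 64 + 4 + 2 in binary powers of 2.
So 4^582 ≡ 566 · 278 · 256 · 16 ≡ 236 (mod 583).
Since 236 ≠ 1, base 4 is a Fermat witness: 583 is composite.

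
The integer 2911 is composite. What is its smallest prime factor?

41

2911 is odd.
Digit sum 13, not divisible by 3.
Ends in 1: not divisible by 5.
7: 2911 = 7·415 + 6
11: 2911 = 11·264 + 7
13: 2911 = 13·223 + 12
17: 2911 = 17·171 + 4
19: 2911 = 19·153 + 4
23: 2911 = 23·126 + 13
29: 2911 = 29·100 + 11
31: 2911 = 31·93 + 28
37: 2911 = 37·78 + 25
41: 2911 = 41·71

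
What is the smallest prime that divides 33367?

61

33367 is odd.
Digit sum 22, not divisible by 3.
Ends in 7: not divisible by 5.
7: 33367 = 7·4766 + 5
11: 33367 = 11·3033 + 4
13: 33367 = 13·2566 + 9
17: 33367 = 17·1962 + 13
19: 33367 = 19·1756 + 3
23: 33367 = 23·1450 + 17
29: 33367 = 29·1150 + 17
31: 33367 = 31·1076 + 11
37: 33367 = 37·901 + 30
41: 33367 = 41·813 + 34
43: 33367 = 43·775 + 42
47: 33367 = 47·709 + 44
53: 33367 = 53·629 + 30
59: 33367 = 59·565 + 32
61: 33367 = 61·547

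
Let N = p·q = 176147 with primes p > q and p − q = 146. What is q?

Since p = q + 146, we have 176147 = q(q + 146), so q² + 146q − 176147 = 0.
Discriminant: 146² + 4·176147 = 21316 + 704588 = 725904; √725904 = 852.
q = (−146 + 852)/2 = 353, and p = q + 146 = 499.
Check: 353 · 499 = 176147.

353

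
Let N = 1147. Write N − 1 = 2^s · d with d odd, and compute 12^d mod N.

1147 − 1 = 1146 = 2^1 · 573, so d = 573.
12^1 ≡ 12 (mod 1147)
12^2 ≡ 12^2 = 144 ≡ 144 (mod 1147)
12^4 ≡ 144^2 = 20736 ≡ 90 (mod 1147)
12^8 ≡ 90^2 = 8100 ≡ 71 (mod 1147)
12^16 ≡ 71^2 = 5041 ≡ 453 (mod 1147)
12^32 ≡ 453^2 = 205209 ≡ 1043 (mod 1147)
12^64 ≡ 1043^2 = 1087849 ≡ 493 (mod 1147)
12^128 ≡ 493^2 = 243049 ≡ 1032 (mod 1147)
12^256 ≡ 1032^2 = 1065024 ≡ 608 (mod 1147)
12^512 ≡ 608^2 = 369664 ≡ 330 (mod 1147)
573 = 512 + 32 + 16 + 8 + 4 + 1 in binary powers of 2.
So 12^573 ≡ 330 · 1043 · 453 · 71 · 90 · 12 ≡ 1046 (mod 1147).
Squaring chain: 1046; never reaches −1, so base 12 is a Miller–Rabin witness that 1147 is composite.

1046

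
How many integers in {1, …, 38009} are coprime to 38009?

37620

Factor: 38009 = 191 · 199.
φ(38009) = (191−1) · (199−1) = 190 · 198 = 37620.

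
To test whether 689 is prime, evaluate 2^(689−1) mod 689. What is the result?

2^1 ≡ 2 (mod 689)
2^2 ≡ 2^2 = 4 ≡ 4 (mod 689)
2^4 ≡ 4^2 = 16 ≡ 16 (mod 689)
2^8 ≡ 16^2 = 256 ≡ 256 (mod 689)
2^16 ≡ 256^2 = 65536 ≡ 81 (mod 689)
2^32 ≡ 81^2 = 6561 ≡ 360 (mod 689)
2^64 ≡ 360^2 = 129600 ≡ 68 (mod 689)
2^128 ≡ 68^2 = 4624 ≡ 490 (mod 689)
2^256 ≡ 490^2 = 240100 ≡ 328 (mod 689)
2^512 ≡ 328^2 = 107584 ≡ 100 (mod 689)
688 = 512 + 128 + 32 + 16 in binary powers of 2.
So 2^688 ≡ 100 · 490 · 360 · 81 ≡ 68 (mod 689).
Since 68 ≠ 1, base 2 is a Fermat witness: 689 is composite.

68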